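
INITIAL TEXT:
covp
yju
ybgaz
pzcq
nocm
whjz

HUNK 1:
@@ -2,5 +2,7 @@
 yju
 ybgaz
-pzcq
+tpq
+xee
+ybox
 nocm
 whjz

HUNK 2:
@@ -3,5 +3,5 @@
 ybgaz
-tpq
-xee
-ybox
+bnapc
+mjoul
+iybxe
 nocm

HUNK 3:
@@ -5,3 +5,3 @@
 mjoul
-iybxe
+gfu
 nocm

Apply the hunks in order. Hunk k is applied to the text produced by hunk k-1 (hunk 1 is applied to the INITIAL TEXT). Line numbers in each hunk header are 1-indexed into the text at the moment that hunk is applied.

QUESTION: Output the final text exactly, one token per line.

Hunk 1: at line 2 remove [pzcq] add [tpq,xee,ybox] -> 8 lines: covp yju ybgaz tpq xee ybox nocm whjz
Hunk 2: at line 3 remove [tpq,xee,ybox] add [bnapc,mjoul,iybxe] -> 8 lines: covp yju ybgaz bnapc mjoul iybxe nocm whjz
Hunk 3: at line 5 remove [iybxe] add [gfu] -> 8 lines: covp yju ybgaz bnapc mjoul gfu nocm whjz

Answer: covp
yju
ybgaz
bnapc
mjoul
gfu
nocm
whjz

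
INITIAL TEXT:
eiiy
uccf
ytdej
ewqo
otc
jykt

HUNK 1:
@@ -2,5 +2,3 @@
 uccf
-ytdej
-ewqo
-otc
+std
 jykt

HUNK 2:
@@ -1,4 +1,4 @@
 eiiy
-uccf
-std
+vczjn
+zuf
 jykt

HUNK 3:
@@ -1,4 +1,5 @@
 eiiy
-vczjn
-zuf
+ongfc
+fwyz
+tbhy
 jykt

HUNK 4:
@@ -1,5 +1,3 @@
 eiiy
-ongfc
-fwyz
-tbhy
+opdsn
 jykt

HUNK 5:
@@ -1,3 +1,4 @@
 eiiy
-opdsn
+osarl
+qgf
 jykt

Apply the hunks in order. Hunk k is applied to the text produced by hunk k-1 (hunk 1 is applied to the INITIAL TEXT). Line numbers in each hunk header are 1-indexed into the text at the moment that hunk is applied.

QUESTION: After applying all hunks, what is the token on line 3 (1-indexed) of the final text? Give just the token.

Answer: qgf

Derivation:
Hunk 1: at line 2 remove [ytdej,ewqo,otc] add [std] -> 4 lines: eiiy uccf std jykt
Hunk 2: at line 1 remove [uccf,std] add [vczjn,zuf] -> 4 lines: eiiy vczjn zuf jykt
Hunk 3: at line 1 remove [vczjn,zuf] add [ongfc,fwyz,tbhy] -> 5 lines: eiiy ongfc fwyz tbhy jykt
Hunk 4: at line 1 remove [ongfc,fwyz,tbhy] add [opdsn] -> 3 lines: eiiy opdsn jykt
Hunk 5: at line 1 remove [opdsn] add [osarl,qgf] -> 4 lines: eiiy osarl qgf jykt
Final line 3: qgf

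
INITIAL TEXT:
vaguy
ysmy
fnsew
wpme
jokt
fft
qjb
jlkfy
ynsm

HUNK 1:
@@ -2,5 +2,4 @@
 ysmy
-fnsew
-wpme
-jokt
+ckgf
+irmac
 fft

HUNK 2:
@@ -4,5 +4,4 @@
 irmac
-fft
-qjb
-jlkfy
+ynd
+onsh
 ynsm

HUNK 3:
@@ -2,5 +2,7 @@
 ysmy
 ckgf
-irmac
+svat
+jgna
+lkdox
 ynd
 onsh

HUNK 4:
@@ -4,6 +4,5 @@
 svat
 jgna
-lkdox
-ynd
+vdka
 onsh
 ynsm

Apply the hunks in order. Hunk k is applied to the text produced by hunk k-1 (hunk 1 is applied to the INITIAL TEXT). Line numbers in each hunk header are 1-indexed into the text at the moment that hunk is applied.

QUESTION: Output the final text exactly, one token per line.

Answer: vaguy
ysmy
ckgf
svat
jgna
vdka
onsh
ynsm

Derivation:
Hunk 1: at line 2 remove [fnsew,wpme,jokt] add [ckgf,irmac] -> 8 lines: vaguy ysmy ckgf irmac fft qjb jlkfy ynsm
Hunk 2: at line 4 remove [fft,qjb,jlkfy] add [ynd,onsh] -> 7 lines: vaguy ysmy ckgf irmac ynd onsh ynsm
Hunk 3: at line 2 remove [irmac] add [svat,jgna,lkdox] -> 9 lines: vaguy ysmy ckgf svat jgna lkdox ynd onsh ynsm
Hunk 4: at line 4 remove [lkdox,ynd] add [vdka] -> 8 lines: vaguy ysmy ckgf svat jgna vdka onsh ynsm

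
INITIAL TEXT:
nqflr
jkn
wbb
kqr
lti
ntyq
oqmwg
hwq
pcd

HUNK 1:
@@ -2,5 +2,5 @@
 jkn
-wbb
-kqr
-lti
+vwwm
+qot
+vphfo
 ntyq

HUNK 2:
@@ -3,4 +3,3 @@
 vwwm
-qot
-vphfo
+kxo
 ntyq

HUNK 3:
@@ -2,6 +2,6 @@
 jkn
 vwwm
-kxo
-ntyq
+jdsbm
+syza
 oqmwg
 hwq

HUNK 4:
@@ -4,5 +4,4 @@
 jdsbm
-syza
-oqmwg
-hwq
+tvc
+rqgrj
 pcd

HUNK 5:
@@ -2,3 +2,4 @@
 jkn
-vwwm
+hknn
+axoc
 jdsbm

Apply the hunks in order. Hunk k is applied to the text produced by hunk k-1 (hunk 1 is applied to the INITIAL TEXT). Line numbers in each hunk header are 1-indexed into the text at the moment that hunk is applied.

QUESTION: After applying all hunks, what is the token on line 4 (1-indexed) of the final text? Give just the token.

Answer: axoc

Derivation:
Hunk 1: at line 2 remove [wbb,kqr,lti] add [vwwm,qot,vphfo] -> 9 lines: nqflr jkn vwwm qot vphfo ntyq oqmwg hwq pcd
Hunk 2: at line 3 remove [qot,vphfo] add [kxo] -> 8 lines: nqflr jkn vwwm kxo ntyq oqmwg hwq pcd
Hunk 3: at line 2 remove [kxo,ntyq] add [jdsbm,syza] -> 8 lines: nqflr jkn vwwm jdsbm syza oqmwg hwq pcd
Hunk 4: at line 4 remove [syza,oqmwg,hwq] add [tvc,rqgrj] -> 7 lines: nqflr jkn vwwm jdsbm tvc rqgrj pcd
Hunk 5: at line 2 remove [vwwm] add [hknn,axoc] -> 8 lines: nqflr jkn hknn axoc jdsbm tvc rqgrj pcd
Final line 4: axoc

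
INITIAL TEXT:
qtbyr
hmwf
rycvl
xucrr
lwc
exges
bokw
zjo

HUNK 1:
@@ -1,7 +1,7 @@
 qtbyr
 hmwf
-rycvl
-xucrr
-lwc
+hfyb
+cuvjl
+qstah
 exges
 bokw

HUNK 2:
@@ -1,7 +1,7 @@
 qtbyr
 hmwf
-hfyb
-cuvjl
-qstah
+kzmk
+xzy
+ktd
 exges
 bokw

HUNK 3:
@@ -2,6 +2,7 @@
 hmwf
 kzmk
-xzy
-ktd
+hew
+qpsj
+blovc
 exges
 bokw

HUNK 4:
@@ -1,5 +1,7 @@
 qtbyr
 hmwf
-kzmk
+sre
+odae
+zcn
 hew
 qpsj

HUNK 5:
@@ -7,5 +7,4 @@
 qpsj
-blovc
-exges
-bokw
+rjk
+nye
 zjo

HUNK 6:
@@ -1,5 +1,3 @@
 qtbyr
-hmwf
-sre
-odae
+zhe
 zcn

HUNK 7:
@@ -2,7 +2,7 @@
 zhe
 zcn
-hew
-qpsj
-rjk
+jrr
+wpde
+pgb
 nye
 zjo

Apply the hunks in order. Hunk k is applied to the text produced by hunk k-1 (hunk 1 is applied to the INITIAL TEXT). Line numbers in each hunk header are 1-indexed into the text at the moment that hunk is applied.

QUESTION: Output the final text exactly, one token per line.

Hunk 1: at line 1 remove [rycvl,xucrr,lwc] add [hfyb,cuvjl,qstah] -> 8 lines: qtbyr hmwf hfyb cuvjl qstah exges bokw zjo
Hunk 2: at line 1 remove [hfyb,cuvjl,qstah] add [kzmk,xzy,ktd] -> 8 lines: qtbyr hmwf kzmk xzy ktd exges bokw zjo
Hunk 3: at line 2 remove [xzy,ktd] add [hew,qpsj,blovc] -> 9 lines: qtbyr hmwf kzmk hew qpsj blovc exges bokw zjo
Hunk 4: at line 1 remove [kzmk] add [sre,odae,zcn] -> 11 lines: qtbyr hmwf sre odae zcn hew qpsj blovc exges bokw zjo
Hunk 5: at line 7 remove [blovc,exges,bokw] add [rjk,nye] -> 10 lines: qtbyr hmwf sre odae zcn hew qpsj rjk nye zjo
Hunk 6: at line 1 remove [hmwf,sre,odae] add [zhe] -> 8 lines: qtbyr zhe zcn hew qpsj rjk nye zjo
Hunk 7: at line 2 remove [hew,qpsj,rjk] add [jrr,wpde,pgb] -> 8 lines: qtbyr zhe zcn jrr wpde pgb nye zjo

Answer: qtbyr
zhe
zcn
jrr
wpde
pgb
nye
zjo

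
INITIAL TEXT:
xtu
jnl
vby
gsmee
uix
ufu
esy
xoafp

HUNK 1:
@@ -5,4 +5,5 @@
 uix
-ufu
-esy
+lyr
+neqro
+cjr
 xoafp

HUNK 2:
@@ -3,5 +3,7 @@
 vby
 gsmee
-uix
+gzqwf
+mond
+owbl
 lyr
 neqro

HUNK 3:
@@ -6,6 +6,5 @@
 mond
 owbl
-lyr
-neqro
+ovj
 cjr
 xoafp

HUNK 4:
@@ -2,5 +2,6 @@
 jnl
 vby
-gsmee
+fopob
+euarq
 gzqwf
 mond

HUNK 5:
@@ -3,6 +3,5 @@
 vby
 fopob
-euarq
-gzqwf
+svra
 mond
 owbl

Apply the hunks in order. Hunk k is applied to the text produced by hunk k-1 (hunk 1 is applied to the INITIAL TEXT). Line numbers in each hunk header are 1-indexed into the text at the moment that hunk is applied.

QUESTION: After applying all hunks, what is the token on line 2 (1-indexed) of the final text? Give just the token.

Hunk 1: at line 5 remove [ufu,esy] add [lyr,neqro,cjr] -> 9 lines: xtu jnl vby gsmee uix lyr neqro cjr xoafp
Hunk 2: at line 3 remove [uix] add [gzqwf,mond,owbl] -> 11 lines: xtu jnl vby gsmee gzqwf mond owbl lyr neqro cjr xoafp
Hunk 3: at line 6 remove [lyr,neqro] add [ovj] -> 10 lines: xtu jnl vby gsmee gzqwf mond owbl ovj cjr xoafp
Hunk 4: at line 2 remove [gsmee] add [fopob,euarq] -> 11 lines: xtu jnl vby fopob euarq gzqwf mond owbl ovj cjr xoafp
Hunk 5: at line 3 remove [euarq,gzqwf] add [svra] -> 10 lines: xtu jnl vby fopob svra mond owbl ovj cjr xoafp
Final line 2: jnl

Answer: jnl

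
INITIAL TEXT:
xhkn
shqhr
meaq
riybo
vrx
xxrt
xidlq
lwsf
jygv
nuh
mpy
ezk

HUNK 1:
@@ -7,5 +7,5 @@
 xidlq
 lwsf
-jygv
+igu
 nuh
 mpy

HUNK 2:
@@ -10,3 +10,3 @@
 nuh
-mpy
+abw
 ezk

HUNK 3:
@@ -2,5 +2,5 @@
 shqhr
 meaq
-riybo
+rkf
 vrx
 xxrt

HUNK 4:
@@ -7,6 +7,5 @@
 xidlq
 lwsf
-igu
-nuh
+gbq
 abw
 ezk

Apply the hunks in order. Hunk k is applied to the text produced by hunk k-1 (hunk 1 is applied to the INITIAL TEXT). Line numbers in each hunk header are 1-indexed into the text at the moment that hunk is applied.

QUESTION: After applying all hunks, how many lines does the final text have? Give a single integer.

Answer: 11

Derivation:
Hunk 1: at line 7 remove [jygv] add [igu] -> 12 lines: xhkn shqhr meaq riybo vrx xxrt xidlq lwsf igu nuh mpy ezk
Hunk 2: at line 10 remove [mpy] add [abw] -> 12 lines: xhkn shqhr meaq riybo vrx xxrt xidlq lwsf igu nuh abw ezk
Hunk 3: at line 2 remove [riybo] add [rkf] -> 12 lines: xhkn shqhr meaq rkf vrx xxrt xidlq lwsf igu nuh abw ezk
Hunk 4: at line 7 remove [igu,nuh] add [gbq] -> 11 lines: xhkn shqhr meaq rkf vrx xxrt xidlq lwsf gbq abw ezk
Final line count: 11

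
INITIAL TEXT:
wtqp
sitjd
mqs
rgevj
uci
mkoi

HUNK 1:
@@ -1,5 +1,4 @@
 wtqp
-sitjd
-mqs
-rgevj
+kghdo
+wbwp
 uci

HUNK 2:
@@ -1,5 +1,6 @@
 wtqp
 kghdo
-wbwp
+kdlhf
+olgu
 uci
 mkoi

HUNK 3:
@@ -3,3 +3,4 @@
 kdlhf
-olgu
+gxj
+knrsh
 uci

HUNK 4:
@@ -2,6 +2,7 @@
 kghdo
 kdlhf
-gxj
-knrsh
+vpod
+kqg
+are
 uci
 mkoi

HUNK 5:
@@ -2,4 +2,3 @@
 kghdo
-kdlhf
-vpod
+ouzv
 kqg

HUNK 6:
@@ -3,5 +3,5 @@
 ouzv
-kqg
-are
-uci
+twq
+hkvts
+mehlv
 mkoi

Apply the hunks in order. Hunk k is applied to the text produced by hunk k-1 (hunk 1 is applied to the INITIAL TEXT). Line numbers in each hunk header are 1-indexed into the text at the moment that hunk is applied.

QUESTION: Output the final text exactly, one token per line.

Hunk 1: at line 1 remove [sitjd,mqs,rgevj] add [kghdo,wbwp] -> 5 lines: wtqp kghdo wbwp uci mkoi
Hunk 2: at line 1 remove [wbwp] add [kdlhf,olgu] -> 6 lines: wtqp kghdo kdlhf olgu uci mkoi
Hunk 3: at line 3 remove [olgu] add [gxj,knrsh] -> 7 lines: wtqp kghdo kdlhf gxj knrsh uci mkoi
Hunk 4: at line 2 remove [gxj,knrsh] add [vpod,kqg,are] -> 8 lines: wtqp kghdo kdlhf vpod kqg are uci mkoi
Hunk 5: at line 2 remove [kdlhf,vpod] add [ouzv] -> 7 lines: wtqp kghdo ouzv kqg are uci mkoi
Hunk 6: at line 3 remove [kqg,are,uci] add [twq,hkvts,mehlv] -> 7 lines: wtqp kghdo ouzv twq hkvts mehlv mkoi

Answer: wtqp
kghdo
ouzv
twq
hkvts
mehlv
mkoi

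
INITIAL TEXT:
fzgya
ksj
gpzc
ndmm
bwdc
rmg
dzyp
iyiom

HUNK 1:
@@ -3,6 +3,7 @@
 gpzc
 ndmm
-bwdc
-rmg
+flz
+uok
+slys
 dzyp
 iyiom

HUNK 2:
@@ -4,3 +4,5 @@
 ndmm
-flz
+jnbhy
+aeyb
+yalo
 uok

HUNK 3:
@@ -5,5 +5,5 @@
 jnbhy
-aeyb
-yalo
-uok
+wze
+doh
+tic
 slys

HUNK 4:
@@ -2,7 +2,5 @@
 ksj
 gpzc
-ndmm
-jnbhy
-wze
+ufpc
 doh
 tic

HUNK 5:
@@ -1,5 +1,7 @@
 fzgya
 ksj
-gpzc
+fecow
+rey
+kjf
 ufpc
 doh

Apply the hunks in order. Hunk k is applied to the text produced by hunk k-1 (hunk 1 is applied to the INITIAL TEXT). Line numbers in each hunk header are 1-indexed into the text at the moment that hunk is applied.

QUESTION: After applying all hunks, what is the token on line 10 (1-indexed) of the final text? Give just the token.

Hunk 1: at line 3 remove [bwdc,rmg] add [flz,uok,slys] -> 9 lines: fzgya ksj gpzc ndmm flz uok slys dzyp iyiom
Hunk 2: at line 4 remove [flz] add [jnbhy,aeyb,yalo] -> 11 lines: fzgya ksj gpzc ndmm jnbhy aeyb yalo uok slys dzyp iyiom
Hunk 3: at line 5 remove [aeyb,yalo,uok] add [wze,doh,tic] -> 11 lines: fzgya ksj gpzc ndmm jnbhy wze doh tic slys dzyp iyiom
Hunk 4: at line 2 remove [ndmm,jnbhy,wze] add [ufpc] -> 9 lines: fzgya ksj gpzc ufpc doh tic slys dzyp iyiom
Hunk 5: at line 1 remove [gpzc] add [fecow,rey,kjf] -> 11 lines: fzgya ksj fecow rey kjf ufpc doh tic slys dzyp iyiom
Final line 10: dzyp

Answer: dzyp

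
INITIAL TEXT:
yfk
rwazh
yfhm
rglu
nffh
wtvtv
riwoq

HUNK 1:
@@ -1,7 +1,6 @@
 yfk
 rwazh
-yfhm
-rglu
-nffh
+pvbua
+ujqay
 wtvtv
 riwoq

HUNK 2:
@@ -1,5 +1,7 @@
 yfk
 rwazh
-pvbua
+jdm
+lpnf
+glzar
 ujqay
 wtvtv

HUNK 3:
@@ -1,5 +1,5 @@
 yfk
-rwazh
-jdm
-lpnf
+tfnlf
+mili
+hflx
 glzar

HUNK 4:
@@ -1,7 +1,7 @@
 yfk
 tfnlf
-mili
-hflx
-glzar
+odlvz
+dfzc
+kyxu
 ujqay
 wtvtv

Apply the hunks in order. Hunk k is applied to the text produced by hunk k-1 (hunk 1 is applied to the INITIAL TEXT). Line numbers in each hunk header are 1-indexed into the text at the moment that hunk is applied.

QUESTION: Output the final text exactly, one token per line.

Answer: yfk
tfnlf
odlvz
dfzc
kyxu
ujqay
wtvtv
riwoq

Derivation:
Hunk 1: at line 1 remove [yfhm,rglu,nffh] add [pvbua,ujqay] -> 6 lines: yfk rwazh pvbua ujqay wtvtv riwoq
Hunk 2: at line 1 remove [pvbua] add [jdm,lpnf,glzar] -> 8 lines: yfk rwazh jdm lpnf glzar ujqay wtvtv riwoq
Hunk 3: at line 1 remove [rwazh,jdm,lpnf] add [tfnlf,mili,hflx] -> 8 lines: yfk tfnlf mili hflx glzar ujqay wtvtv riwoq
Hunk 4: at line 1 remove [mili,hflx,glzar] add [odlvz,dfzc,kyxu] -> 8 lines: yfk tfnlf odlvz dfzc kyxu ujqay wtvtv riwoq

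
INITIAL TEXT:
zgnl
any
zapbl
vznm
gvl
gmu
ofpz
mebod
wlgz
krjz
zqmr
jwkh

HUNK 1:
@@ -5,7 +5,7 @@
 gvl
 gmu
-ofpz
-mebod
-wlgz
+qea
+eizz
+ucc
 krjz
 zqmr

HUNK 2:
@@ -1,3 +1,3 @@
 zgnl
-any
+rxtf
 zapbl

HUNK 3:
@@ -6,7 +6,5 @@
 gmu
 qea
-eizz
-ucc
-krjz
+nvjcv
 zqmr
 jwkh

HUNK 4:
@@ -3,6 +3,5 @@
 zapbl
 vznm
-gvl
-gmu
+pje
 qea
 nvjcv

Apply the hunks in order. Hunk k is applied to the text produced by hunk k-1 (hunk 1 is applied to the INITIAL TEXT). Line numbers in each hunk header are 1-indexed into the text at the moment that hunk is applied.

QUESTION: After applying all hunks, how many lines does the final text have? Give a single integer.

Answer: 9

Derivation:
Hunk 1: at line 5 remove [ofpz,mebod,wlgz] add [qea,eizz,ucc] -> 12 lines: zgnl any zapbl vznm gvl gmu qea eizz ucc krjz zqmr jwkh
Hunk 2: at line 1 remove [any] add [rxtf] -> 12 lines: zgnl rxtf zapbl vznm gvl gmu qea eizz ucc krjz zqmr jwkh
Hunk 3: at line 6 remove [eizz,ucc,krjz] add [nvjcv] -> 10 lines: zgnl rxtf zapbl vznm gvl gmu qea nvjcv zqmr jwkh
Hunk 4: at line 3 remove [gvl,gmu] add [pje] -> 9 lines: zgnl rxtf zapbl vznm pje qea nvjcv zqmr jwkh
Final line count: 9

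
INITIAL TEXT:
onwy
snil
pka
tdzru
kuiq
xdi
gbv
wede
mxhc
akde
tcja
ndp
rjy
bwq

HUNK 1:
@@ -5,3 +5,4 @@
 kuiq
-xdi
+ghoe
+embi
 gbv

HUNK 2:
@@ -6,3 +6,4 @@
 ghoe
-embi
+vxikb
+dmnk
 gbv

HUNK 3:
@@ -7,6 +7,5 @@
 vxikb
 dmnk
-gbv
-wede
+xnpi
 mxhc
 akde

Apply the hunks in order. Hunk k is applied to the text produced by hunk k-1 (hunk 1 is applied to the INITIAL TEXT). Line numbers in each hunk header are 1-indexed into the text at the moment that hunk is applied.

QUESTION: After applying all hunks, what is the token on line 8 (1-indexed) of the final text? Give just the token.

Hunk 1: at line 5 remove [xdi] add [ghoe,embi] -> 15 lines: onwy snil pka tdzru kuiq ghoe embi gbv wede mxhc akde tcja ndp rjy bwq
Hunk 2: at line 6 remove [embi] add [vxikb,dmnk] -> 16 lines: onwy snil pka tdzru kuiq ghoe vxikb dmnk gbv wede mxhc akde tcja ndp rjy bwq
Hunk 3: at line 7 remove [gbv,wede] add [xnpi] -> 15 lines: onwy snil pka tdzru kuiq ghoe vxikb dmnk xnpi mxhc akde tcja ndp rjy bwq
Final line 8: dmnk

Answer: dmnk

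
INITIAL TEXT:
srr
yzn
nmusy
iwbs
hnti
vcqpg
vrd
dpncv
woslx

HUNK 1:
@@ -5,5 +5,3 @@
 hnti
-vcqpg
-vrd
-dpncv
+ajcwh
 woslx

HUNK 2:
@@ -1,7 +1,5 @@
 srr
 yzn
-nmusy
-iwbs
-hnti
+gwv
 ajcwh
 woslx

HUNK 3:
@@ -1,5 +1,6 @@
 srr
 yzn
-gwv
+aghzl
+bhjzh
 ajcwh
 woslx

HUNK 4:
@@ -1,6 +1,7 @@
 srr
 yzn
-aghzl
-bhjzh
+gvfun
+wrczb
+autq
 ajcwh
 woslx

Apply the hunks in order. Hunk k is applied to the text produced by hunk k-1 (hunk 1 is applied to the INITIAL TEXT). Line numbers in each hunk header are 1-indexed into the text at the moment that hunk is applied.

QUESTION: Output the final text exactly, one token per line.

Answer: srr
yzn
gvfun
wrczb
autq
ajcwh
woslx

Derivation:
Hunk 1: at line 5 remove [vcqpg,vrd,dpncv] add [ajcwh] -> 7 lines: srr yzn nmusy iwbs hnti ajcwh woslx
Hunk 2: at line 1 remove [nmusy,iwbs,hnti] add [gwv] -> 5 lines: srr yzn gwv ajcwh woslx
Hunk 3: at line 1 remove [gwv] add [aghzl,bhjzh] -> 6 lines: srr yzn aghzl bhjzh ajcwh woslx
Hunk 4: at line 1 remove [aghzl,bhjzh] add [gvfun,wrczb,autq] -> 7 lines: srr yzn gvfun wrczb autq ajcwh woslx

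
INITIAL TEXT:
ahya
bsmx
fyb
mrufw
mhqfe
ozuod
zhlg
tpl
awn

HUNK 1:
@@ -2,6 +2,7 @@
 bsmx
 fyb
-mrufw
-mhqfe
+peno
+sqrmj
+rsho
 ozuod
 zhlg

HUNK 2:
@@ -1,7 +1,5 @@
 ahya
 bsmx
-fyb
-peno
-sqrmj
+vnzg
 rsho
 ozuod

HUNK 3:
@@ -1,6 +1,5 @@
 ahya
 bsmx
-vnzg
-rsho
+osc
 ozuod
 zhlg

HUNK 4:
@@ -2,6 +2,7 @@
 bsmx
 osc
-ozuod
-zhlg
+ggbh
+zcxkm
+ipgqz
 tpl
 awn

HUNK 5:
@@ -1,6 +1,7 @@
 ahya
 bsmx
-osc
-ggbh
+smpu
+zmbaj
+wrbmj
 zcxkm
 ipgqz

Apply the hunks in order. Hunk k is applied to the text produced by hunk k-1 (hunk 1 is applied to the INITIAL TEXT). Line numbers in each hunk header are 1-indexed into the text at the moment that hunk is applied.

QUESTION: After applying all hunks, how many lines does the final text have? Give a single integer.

Answer: 9

Derivation:
Hunk 1: at line 2 remove [mrufw,mhqfe] add [peno,sqrmj,rsho] -> 10 lines: ahya bsmx fyb peno sqrmj rsho ozuod zhlg tpl awn
Hunk 2: at line 1 remove [fyb,peno,sqrmj] add [vnzg] -> 8 lines: ahya bsmx vnzg rsho ozuod zhlg tpl awn
Hunk 3: at line 1 remove [vnzg,rsho] add [osc] -> 7 lines: ahya bsmx osc ozuod zhlg tpl awn
Hunk 4: at line 2 remove [ozuod,zhlg] add [ggbh,zcxkm,ipgqz] -> 8 lines: ahya bsmx osc ggbh zcxkm ipgqz tpl awn
Hunk 5: at line 1 remove [osc,ggbh] add [smpu,zmbaj,wrbmj] -> 9 lines: ahya bsmx smpu zmbaj wrbmj zcxkm ipgqz tpl awn
Final line count: 9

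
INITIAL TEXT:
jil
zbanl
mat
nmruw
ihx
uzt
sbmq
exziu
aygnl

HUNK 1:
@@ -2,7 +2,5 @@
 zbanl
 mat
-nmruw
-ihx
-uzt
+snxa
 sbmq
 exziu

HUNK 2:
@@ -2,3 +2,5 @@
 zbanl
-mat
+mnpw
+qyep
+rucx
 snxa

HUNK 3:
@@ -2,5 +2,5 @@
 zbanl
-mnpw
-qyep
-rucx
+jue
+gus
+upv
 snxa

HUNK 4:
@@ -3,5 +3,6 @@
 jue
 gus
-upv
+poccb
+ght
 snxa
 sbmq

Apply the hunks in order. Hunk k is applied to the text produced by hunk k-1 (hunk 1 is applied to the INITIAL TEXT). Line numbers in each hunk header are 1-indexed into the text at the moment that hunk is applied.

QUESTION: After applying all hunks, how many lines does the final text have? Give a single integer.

Answer: 10

Derivation:
Hunk 1: at line 2 remove [nmruw,ihx,uzt] add [snxa] -> 7 lines: jil zbanl mat snxa sbmq exziu aygnl
Hunk 2: at line 2 remove [mat] add [mnpw,qyep,rucx] -> 9 lines: jil zbanl mnpw qyep rucx snxa sbmq exziu aygnl
Hunk 3: at line 2 remove [mnpw,qyep,rucx] add [jue,gus,upv] -> 9 lines: jil zbanl jue gus upv snxa sbmq exziu aygnl
Hunk 4: at line 3 remove [upv] add [poccb,ght] -> 10 lines: jil zbanl jue gus poccb ght snxa sbmq exziu aygnl
Final line count: 10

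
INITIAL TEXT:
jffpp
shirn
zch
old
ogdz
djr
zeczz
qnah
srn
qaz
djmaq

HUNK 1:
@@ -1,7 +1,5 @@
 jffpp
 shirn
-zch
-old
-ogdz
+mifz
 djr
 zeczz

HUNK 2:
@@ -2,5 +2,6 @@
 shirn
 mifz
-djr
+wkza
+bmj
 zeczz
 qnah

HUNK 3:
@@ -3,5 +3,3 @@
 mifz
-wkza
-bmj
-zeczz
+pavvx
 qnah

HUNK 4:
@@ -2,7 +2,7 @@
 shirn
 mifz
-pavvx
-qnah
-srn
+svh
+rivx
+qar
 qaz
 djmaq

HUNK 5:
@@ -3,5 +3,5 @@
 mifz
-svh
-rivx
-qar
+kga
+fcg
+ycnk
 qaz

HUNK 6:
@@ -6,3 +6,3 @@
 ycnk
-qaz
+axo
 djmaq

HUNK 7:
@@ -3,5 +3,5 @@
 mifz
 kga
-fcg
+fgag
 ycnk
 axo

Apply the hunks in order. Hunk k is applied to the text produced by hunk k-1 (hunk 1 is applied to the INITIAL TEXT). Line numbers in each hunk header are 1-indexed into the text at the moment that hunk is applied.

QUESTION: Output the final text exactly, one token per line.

Hunk 1: at line 1 remove [zch,old,ogdz] add [mifz] -> 9 lines: jffpp shirn mifz djr zeczz qnah srn qaz djmaq
Hunk 2: at line 2 remove [djr] add [wkza,bmj] -> 10 lines: jffpp shirn mifz wkza bmj zeczz qnah srn qaz djmaq
Hunk 3: at line 3 remove [wkza,bmj,zeczz] add [pavvx] -> 8 lines: jffpp shirn mifz pavvx qnah srn qaz djmaq
Hunk 4: at line 2 remove [pavvx,qnah,srn] add [svh,rivx,qar] -> 8 lines: jffpp shirn mifz svh rivx qar qaz djmaq
Hunk 5: at line 3 remove [svh,rivx,qar] add [kga,fcg,ycnk] -> 8 lines: jffpp shirn mifz kga fcg ycnk qaz djmaq
Hunk 6: at line 6 remove [qaz] add [axo] -> 8 lines: jffpp shirn mifz kga fcg ycnk axo djmaq
Hunk 7: at line 3 remove [fcg] add [fgag] -> 8 lines: jffpp shirn mifz kga fgag ycnk axo djmaq

Answer: jffpp
shirn
mifz
kga
fgag
ycnk
axo
djmaq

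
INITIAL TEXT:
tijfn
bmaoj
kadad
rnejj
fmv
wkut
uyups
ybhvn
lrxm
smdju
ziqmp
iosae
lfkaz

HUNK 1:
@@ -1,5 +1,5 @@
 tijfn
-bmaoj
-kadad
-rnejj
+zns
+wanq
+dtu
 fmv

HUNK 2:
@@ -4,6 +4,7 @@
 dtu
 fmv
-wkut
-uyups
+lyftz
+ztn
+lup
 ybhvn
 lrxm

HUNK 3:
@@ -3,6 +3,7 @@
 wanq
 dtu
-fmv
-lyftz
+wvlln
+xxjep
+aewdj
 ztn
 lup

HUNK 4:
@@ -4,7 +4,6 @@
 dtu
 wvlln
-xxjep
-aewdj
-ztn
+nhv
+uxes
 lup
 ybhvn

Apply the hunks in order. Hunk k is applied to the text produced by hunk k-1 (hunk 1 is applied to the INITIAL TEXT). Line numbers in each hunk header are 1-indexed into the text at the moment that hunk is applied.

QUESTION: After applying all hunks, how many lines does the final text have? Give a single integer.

Hunk 1: at line 1 remove [bmaoj,kadad,rnejj] add [zns,wanq,dtu] -> 13 lines: tijfn zns wanq dtu fmv wkut uyups ybhvn lrxm smdju ziqmp iosae lfkaz
Hunk 2: at line 4 remove [wkut,uyups] add [lyftz,ztn,lup] -> 14 lines: tijfn zns wanq dtu fmv lyftz ztn lup ybhvn lrxm smdju ziqmp iosae lfkaz
Hunk 3: at line 3 remove [fmv,lyftz] add [wvlln,xxjep,aewdj] -> 15 lines: tijfn zns wanq dtu wvlln xxjep aewdj ztn lup ybhvn lrxm smdju ziqmp iosae lfkaz
Hunk 4: at line 4 remove [xxjep,aewdj,ztn] add [nhv,uxes] -> 14 lines: tijfn zns wanq dtu wvlln nhv uxes lup ybhvn lrxm smdju ziqmp iosae lfkaz
Final line count: 14

Answer: 14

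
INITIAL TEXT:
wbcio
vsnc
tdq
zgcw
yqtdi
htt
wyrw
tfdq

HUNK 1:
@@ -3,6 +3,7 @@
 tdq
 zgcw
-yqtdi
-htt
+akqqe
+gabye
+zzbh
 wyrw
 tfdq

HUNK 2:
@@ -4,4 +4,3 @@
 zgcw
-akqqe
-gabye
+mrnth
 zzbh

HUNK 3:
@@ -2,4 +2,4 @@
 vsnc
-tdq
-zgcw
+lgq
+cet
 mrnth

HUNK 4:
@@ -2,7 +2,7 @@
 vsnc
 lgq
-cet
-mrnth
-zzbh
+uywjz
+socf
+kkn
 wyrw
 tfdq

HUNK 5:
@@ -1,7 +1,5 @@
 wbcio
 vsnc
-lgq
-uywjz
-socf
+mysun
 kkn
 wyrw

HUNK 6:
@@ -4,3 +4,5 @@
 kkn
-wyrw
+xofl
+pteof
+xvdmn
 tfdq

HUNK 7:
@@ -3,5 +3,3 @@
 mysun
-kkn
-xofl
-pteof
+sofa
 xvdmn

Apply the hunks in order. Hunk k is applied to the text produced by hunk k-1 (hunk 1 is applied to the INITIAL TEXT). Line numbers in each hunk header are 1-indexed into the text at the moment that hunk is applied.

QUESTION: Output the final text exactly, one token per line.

Answer: wbcio
vsnc
mysun
sofa
xvdmn
tfdq

Derivation:
Hunk 1: at line 3 remove [yqtdi,htt] add [akqqe,gabye,zzbh] -> 9 lines: wbcio vsnc tdq zgcw akqqe gabye zzbh wyrw tfdq
Hunk 2: at line 4 remove [akqqe,gabye] add [mrnth] -> 8 lines: wbcio vsnc tdq zgcw mrnth zzbh wyrw tfdq
Hunk 3: at line 2 remove [tdq,zgcw] add [lgq,cet] -> 8 lines: wbcio vsnc lgq cet mrnth zzbh wyrw tfdq
Hunk 4: at line 2 remove [cet,mrnth,zzbh] add [uywjz,socf,kkn] -> 8 lines: wbcio vsnc lgq uywjz socf kkn wyrw tfdq
Hunk 5: at line 1 remove [lgq,uywjz,socf] add [mysun] -> 6 lines: wbcio vsnc mysun kkn wyrw tfdq
Hunk 6: at line 4 remove [wyrw] add [xofl,pteof,xvdmn] -> 8 lines: wbcio vsnc mysun kkn xofl pteof xvdmn tfdq
Hunk 7: at line 3 remove [kkn,xofl,pteof] add [sofa] -> 6 lines: wbcio vsnc mysun sofa xvdmn tfdq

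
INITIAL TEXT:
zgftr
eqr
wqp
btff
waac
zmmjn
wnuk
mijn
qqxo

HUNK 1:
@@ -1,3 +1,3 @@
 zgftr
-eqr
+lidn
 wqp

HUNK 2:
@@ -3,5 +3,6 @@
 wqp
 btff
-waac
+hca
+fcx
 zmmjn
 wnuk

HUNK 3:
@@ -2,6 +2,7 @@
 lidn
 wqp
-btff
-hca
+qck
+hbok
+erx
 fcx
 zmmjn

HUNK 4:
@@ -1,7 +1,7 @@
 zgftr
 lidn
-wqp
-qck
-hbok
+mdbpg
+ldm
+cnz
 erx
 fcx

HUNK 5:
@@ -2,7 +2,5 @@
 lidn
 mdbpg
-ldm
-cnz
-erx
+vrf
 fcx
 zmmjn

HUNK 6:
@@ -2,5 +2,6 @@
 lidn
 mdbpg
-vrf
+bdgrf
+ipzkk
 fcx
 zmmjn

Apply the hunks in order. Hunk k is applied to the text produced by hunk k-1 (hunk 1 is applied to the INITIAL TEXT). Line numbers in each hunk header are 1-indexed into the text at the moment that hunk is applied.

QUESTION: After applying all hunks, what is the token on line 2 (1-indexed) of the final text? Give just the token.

Answer: lidn

Derivation:
Hunk 1: at line 1 remove [eqr] add [lidn] -> 9 lines: zgftr lidn wqp btff waac zmmjn wnuk mijn qqxo
Hunk 2: at line 3 remove [waac] add [hca,fcx] -> 10 lines: zgftr lidn wqp btff hca fcx zmmjn wnuk mijn qqxo
Hunk 3: at line 2 remove [btff,hca] add [qck,hbok,erx] -> 11 lines: zgftr lidn wqp qck hbok erx fcx zmmjn wnuk mijn qqxo
Hunk 4: at line 1 remove [wqp,qck,hbok] add [mdbpg,ldm,cnz] -> 11 lines: zgftr lidn mdbpg ldm cnz erx fcx zmmjn wnuk mijn qqxo
Hunk 5: at line 2 remove [ldm,cnz,erx] add [vrf] -> 9 lines: zgftr lidn mdbpg vrf fcx zmmjn wnuk mijn qqxo
Hunk 6: at line 2 remove [vrf] add [bdgrf,ipzkk] -> 10 lines: zgftr lidn mdbpg bdgrf ipzkk fcx zmmjn wnuk mijn qqxo
Final line 2: lidn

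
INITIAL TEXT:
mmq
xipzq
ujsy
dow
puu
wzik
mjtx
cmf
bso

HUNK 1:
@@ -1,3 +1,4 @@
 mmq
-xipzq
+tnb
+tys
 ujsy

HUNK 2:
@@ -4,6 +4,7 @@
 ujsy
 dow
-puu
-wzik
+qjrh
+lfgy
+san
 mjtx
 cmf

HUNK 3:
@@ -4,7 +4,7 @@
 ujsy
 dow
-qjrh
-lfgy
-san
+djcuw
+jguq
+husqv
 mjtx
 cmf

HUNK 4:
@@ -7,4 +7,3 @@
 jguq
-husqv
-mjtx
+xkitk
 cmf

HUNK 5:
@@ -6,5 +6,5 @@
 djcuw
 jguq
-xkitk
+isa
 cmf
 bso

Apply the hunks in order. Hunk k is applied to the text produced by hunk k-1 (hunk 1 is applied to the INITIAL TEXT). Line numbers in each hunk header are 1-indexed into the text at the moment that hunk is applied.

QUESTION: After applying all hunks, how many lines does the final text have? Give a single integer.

Hunk 1: at line 1 remove [xipzq] add [tnb,tys] -> 10 lines: mmq tnb tys ujsy dow puu wzik mjtx cmf bso
Hunk 2: at line 4 remove [puu,wzik] add [qjrh,lfgy,san] -> 11 lines: mmq tnb tys ujsy dow qjrh lfgy san mjtx cmf bso
Hunk 3: at line 4 remove [qjrh,lfgy,san] add [djcuw,jguq,husqv] -> 11 lines: mmq tnb tys ujsy dow djcuw jguq husqv mjtx cmf bso
Hunk 4: at line 7 remove [husqv,mjtx] add [xkitk] -> 10 lines: mmq tnb tys ujsy dow djcuw jguq xkitk cmf bso
Hunk 5: at line 6 remove [xkitk] add [isa] -> 10 lines: mmq tnb tys ujsy dow djcuw jguq isa cmf bso
Final line count: 10

Answer: 10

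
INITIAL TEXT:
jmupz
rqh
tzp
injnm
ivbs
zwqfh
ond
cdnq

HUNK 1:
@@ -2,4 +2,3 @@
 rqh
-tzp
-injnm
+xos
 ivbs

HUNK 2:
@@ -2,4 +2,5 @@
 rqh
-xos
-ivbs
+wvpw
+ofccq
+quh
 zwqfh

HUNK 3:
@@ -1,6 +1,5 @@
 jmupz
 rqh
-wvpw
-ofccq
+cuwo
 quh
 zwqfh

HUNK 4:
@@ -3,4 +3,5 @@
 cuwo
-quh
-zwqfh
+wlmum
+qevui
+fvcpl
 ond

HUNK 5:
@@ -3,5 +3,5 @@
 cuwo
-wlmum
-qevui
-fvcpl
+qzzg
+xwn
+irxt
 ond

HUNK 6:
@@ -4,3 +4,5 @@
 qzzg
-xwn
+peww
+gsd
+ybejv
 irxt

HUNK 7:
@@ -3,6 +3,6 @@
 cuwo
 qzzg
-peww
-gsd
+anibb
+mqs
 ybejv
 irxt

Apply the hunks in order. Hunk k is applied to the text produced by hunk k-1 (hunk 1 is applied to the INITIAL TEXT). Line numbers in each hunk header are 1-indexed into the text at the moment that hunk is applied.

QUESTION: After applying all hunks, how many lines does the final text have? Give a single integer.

Answer: 10

Derivation:
Hunk 1: at line 2 remove [tzp,injnm] add [xos] -> 7 lines: jmupz rqh xos ivbs zwqfh ond cdnq
Hunk 2: at line 2 remove [xos,ivbs] add [wvpw,ofccq,quh] -> 8 lines: jmupz rqh wvpw ofccq quh zwqfh ond cdnq
Hunk 3: at line 1 remove [wvpw,ofccq] add [cuwo] -> 7 lines: jmupz rqh cuwo quh zwqfh ond cdnq
Hunk 4: at line 3 remove [quh,zwqfh] add [wlmum,qevui,fvcpl] -> 8 lines: jmupz rqh cuwo wlmum qevui fvcpl ond cdnq
Hunk 5: at line 3 remove [wlmum,qevui,fvcpl] add [qzzg,xwn,irxt] -> 8 lines: jmupz rqh cuwo qzzg xwn irxt ond cdnq
Hunk 6: at line 4 remove [xwn] add [peww,gsd,ybejv] -> 10 lines: jmupz rqh cuwo qzzg peww gsd ybejv irxt ond cdnq
Hunk 7: at line 3 remove [peww,gsd] add [anibb,mqs] -> 10 lines: jmupz rqh cuwo qzzg anibb mqs ybejv irxt ond cdnq
Final line count: 10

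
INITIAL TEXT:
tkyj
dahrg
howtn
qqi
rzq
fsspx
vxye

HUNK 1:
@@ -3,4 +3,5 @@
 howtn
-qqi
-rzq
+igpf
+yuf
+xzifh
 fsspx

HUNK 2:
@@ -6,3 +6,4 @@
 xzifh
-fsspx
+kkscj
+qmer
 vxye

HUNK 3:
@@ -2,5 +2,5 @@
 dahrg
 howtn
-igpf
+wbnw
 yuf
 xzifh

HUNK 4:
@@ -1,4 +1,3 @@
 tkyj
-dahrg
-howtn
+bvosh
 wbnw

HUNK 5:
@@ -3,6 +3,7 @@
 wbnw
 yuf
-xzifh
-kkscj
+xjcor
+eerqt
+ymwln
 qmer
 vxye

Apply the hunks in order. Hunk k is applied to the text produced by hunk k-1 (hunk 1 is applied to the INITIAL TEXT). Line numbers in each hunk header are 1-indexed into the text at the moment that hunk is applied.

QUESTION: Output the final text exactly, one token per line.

Answer: tkyj
bvosh
wbnw
yuf
xjcor
eerqt
ymwln
qmer
vxye

Derivation:
Hunk 1: at line 3 remove [qqi,rzq] add [igpf,yuf,xzifh] -> 8 lines: tkyj dahrg howtn igpf yuf xzifh fsspx vxye
Hunk 2: at line 6 remove [fsspx] add [kkscj,qmer] -> 9 lines: tkyj dahrg howtn igpf yuf xzifh kkscj qmer vxye
Hunk 3: at line 2 remove [igpf] add [wbnw] -> 9 lines: tkyj dahrg howtn wbnw yuf xzifh kkscj qmer vxye
Hunk 4: at line 1 remove [dahrg,howtn] add [bvosh] -> 8 lines: tkyj bvosh wbnw yuf xzifh kkscj qmer vxye
Hunk 5: at line 3 remove [xzifh,kkscj] add [xjcor,eerqt,ymwln] -> 9 lines: tkyj bvosh wbnw yuf xjcor eerqt ymwln qmer vxye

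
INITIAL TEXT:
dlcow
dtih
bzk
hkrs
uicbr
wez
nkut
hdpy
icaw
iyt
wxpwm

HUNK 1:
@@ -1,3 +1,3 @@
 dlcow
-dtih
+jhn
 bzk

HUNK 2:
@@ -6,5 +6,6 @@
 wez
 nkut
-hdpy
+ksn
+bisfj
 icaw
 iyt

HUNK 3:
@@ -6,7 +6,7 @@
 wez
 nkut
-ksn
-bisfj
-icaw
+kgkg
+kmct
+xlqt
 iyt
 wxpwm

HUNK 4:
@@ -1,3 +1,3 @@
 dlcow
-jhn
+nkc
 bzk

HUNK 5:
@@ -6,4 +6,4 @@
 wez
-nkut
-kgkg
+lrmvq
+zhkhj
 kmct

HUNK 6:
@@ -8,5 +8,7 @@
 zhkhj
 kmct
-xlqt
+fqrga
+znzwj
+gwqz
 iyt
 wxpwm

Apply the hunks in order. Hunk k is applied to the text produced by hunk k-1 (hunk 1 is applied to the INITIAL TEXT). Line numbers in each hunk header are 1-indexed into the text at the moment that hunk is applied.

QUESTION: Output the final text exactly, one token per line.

Answer: dlcow
nkc
bzk
hkrs
uicbr
wez
lrmvq
zhkhj
kmct
fqrga
znzwj
gwqz
iyt
wxpwm

Derivation:
Hunk 1: at line 1 remove [dtih] add [jhn] -> 11 lines: dlcow jhn bzk hkrs uicbr wez nkut hdpy icaw iyt wxpwm
Hunk 2: at line 6 remove [hdpy] add [ksn,bisfj] -> 12 lines: dlcow jhn bzk hkrs uicbr wez nkut ksn bisfj icaw iyt wxpwm
Hunk 3: at line 6 remove [ksn,bisfj,icaw] add [kgkg,kmct,xlqt] -> 12 lines: dlcow jhn bzk hkrs uicbr wez nkut kgkg kmct xlqt iyt wxpwm
Hunk 4: at line 1 remove [jhn] add [nkc] -> 12 lines: dlcow nkc bzk hkrs uicbr wez nkut kgkg kmct xlqt iyt wxpwm
Hunk 5: at line 6 remove [nkut,kgkg] add [lrmvq,zhkhj] -> 12 lines: dlcow nkc bzk hkrs uicbr wez lrmvq zhkhj kmct xlqt iyt wxpwm
Hunk 6: at line 8 remove [xlqt] add [fqrga,znzwj,gwqz] -> 14 lines: dlcow nkc bzk hkrs uicbr wez lrmvq zhkhj kmct fqrga znzwj gwqz iyt wxpwm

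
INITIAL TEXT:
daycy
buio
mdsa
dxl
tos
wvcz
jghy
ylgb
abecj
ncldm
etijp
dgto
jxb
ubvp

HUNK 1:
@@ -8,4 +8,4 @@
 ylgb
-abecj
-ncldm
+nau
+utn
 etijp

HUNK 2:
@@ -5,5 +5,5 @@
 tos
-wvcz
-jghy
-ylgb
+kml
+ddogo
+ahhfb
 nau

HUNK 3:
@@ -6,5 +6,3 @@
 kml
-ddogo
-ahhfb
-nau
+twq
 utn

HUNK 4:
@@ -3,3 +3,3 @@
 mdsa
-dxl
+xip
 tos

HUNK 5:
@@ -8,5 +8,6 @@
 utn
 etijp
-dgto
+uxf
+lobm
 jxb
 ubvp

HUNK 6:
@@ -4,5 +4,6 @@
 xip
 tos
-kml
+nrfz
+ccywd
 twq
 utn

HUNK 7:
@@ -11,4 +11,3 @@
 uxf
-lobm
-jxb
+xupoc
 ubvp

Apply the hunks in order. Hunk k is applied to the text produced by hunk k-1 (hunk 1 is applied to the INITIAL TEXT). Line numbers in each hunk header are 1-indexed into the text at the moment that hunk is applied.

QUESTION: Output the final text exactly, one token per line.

Hunk 1: at line 8 remove [abecj,ncldm] add [nau,utn] -> 14 lines: daycy buio mdsa dxl tos wvcz jghy ylgb nau utn etijp dgto jxb ubvp
Hunk 2: at line 5 remove [wvcz,jghy,ylgb] add [kml,ddogo,ahhfb] -> 14 lines: daycy buio mdsa dxl tos kml ddogo ahhfb nau utn etijp dgto jxb ubvp
Hunk 3: at line 6 remove [ddogo,ahhfb,nau] add [twq] -> 12 lines: daycy buio mdsa dxl tos kml twq utn etijp dgto jxb ubvp
Hunk 4: at line 3 remove [dxl] add [xip] -> 12 lines: daycy buio mdsa xip tos kml twq utn etijp dgto jxb ubvp
Hunk 5: at line 8 remove [dgto] add [uxf,lobm] -> 13 lines: daycy buio mdsa xip tos kml twq utn etijp uxf lobm jxb ubvp
Hunk 6: at line 4 remove [kml] add [nrfz,ccywd] -> 14 lines: daycy buio mdsa xip tos nrfz ccywd twq utn etijp uxf lobm jxb ubvp
Hunk 7: at line 11 remove [lobm,jxb] add [xupoc] -> 13 lines: daycy buio mdsa xip tos nrfz ccywd twq utn etijp uxf xupoc ubvp

Answer: daycy
buio
mdsa
xip
tos
nrfz
ccywd
twq
utn
etijp
uxf
xupoc
ubvp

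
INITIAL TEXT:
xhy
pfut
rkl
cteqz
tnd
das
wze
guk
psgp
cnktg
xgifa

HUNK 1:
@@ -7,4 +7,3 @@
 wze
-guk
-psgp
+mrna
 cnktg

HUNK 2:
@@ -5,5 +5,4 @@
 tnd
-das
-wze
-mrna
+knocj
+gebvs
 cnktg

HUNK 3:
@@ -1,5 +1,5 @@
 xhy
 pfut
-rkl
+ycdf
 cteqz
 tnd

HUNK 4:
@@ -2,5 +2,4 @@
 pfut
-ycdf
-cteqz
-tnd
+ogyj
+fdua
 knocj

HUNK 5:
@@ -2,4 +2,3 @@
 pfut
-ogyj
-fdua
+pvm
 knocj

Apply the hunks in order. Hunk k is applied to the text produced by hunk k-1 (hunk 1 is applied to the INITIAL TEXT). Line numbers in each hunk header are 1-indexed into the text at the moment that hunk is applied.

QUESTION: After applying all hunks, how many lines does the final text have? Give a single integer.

Answer: 7

Derivation:
Hunk 1: at line 7 remove [guk,psgp] add [mrna] -> 10 lines: xhy pfut rkl cteqz tnd das wze mrna cnktg xgifa
Hunk 2: at line 5 remove [das,wze,mrna] add [knocj,gebvs] -> 9 lines: xhy pfut rkl cteqz tnd knocj gebvs cnktg xgifa
Hunk 3: at line 1 remove [rkl] add [ycdf] -> 9 lines: xhy pfut ycdf cteqz tnd knocj gebvs cnktg xgifa
Hunk 4: at line 2 remove [ycdf,cteqz,tnd] add [ogyj,fdua] -> 8 lines: xhy pfut ogyj fdua knocj gebvs cnktg xgifa
Hunk 5: at line 2 remove [ogyj,fdua] add [pvm] -> 7 lines: xhy pfut pvm knocj gebvs cnktg xgifa
Final line count: 7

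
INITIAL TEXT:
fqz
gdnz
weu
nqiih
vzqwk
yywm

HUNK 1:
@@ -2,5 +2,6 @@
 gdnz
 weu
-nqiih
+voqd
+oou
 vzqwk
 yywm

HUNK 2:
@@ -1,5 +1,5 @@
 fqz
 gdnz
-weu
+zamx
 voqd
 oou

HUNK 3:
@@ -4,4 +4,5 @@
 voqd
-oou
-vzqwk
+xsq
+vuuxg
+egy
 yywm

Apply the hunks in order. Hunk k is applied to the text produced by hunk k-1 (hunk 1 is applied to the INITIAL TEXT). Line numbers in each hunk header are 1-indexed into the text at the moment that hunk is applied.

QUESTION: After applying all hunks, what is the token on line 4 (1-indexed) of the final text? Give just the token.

Answer: voqd

Derivation:
Hunk 1: at line 2 remove [nqiih] add [voqd,oou] -> 7 lines: fqz gdnz weu voqd oou vzqwk yywm
Hunk 2: at line 1 remove [weu] add [zamx] -> 7 lines: fqz gdnz zamx voqd oou vzqwk yywm
Hunk 3: at line 4 remove [oou,vzqwk] add [xsq,vuuxg,egy] -> 8 lines: fqz gdnz zamx voqd xsq vuuxg egy yywm
Final line 4: voqd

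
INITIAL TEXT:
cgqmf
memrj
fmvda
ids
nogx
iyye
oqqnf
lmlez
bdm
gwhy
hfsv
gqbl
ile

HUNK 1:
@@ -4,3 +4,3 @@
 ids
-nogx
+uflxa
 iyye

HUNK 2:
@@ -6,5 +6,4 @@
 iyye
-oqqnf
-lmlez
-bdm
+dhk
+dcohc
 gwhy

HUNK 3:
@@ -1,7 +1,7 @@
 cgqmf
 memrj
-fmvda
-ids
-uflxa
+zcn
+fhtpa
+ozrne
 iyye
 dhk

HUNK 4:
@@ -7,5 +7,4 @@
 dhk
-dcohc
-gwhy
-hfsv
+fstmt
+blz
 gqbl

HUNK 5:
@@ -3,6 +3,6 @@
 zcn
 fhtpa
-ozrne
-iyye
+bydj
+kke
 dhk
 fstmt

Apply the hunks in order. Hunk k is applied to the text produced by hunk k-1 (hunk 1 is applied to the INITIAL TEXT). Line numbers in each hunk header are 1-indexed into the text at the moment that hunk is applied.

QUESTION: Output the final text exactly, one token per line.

Hunk 1: at line 4 remove [nogx] add [uflxa] -> 13 lines: cgqmf memrj fmvda ids uflxa iyye oqqnf lmlez bdm gwhy hfsv gqbl ile
Hunk 2: at line 6 remove [oqqnf,lmlez,bdm] add [dhk,dcohc] -> 12 lines: cgqmf memrj fmvda ids uflxa iyye dhk dcohc gwhy hfsv gqbl ile
Hunk 3: at line 1 remove [fmvda,ids,uflxa] add [zcn,fhtpa,ozrne] -> 12 lines: cgqmf memrj zcn fhtpa ozrne iyye dhk dcohc gwhy hfsv gqbl ile
Hunk 4: at line 7 remove [dcohc,gwhy,hfsv] add [fstmt,blz] -> 11 lines: cgqmf memrj zcn fhtpa ozrne iyye dhk fstmt blz gqbl ile
Hunk 5: at line 3 remove [ozrne,iyye] add [bydj,kke] -> 11 lines: cgqmf memrj zcn fhtpa bydj kke dhk fstmt blz gqbl ile

Answer: cgqmf
memrj
zcn
fhtpa
bydj
kke
dhk
fstmt
blz
gqbl
ile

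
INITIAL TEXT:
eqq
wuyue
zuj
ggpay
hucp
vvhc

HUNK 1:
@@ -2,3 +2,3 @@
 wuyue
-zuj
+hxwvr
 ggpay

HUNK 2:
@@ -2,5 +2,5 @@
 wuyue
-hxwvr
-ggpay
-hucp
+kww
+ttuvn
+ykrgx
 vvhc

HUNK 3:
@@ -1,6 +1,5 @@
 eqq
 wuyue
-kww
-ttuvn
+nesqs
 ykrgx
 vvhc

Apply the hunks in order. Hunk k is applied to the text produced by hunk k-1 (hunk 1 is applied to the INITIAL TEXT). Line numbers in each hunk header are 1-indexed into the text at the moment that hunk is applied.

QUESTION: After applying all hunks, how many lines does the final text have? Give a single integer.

Hunk 1: at line 2 remove [zuj] add [hxwvr] -> 6 lines: eqq wuyue hxwvr ggpay hucp vvhc
Hunk 2: at line 2 remove [hxwvr,ggpay,hucp] add [kww,ttuvn,ykrgx] -> 6 lines: eqq wuyue kww ttuvn ykrgx vvhc
Hunk 3: at line 1 remove [kww,ttuvn] add [nesqs] -> 5 lines: eqq wuyue nesqs ykrgx vvhc
Final line count: 5

Answer: 5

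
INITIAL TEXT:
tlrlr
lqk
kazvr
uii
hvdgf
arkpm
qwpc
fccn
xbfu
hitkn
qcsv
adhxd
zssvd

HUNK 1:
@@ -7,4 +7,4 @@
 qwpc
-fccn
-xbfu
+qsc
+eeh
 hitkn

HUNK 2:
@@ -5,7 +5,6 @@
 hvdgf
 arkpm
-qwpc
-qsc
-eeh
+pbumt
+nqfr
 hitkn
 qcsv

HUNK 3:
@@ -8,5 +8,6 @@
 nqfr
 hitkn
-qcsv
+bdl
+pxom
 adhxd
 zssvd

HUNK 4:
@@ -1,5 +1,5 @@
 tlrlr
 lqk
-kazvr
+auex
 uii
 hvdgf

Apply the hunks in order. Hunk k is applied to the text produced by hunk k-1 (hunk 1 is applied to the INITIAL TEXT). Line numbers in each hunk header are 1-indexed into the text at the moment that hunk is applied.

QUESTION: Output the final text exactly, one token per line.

Answer: tlrlr
lqk
auex
uii
hvdgf
arkpm
pbumt
nqfr
hitkn
bdl
pxom
adhxd
zssvd

Derivation:
Hunk 1: at line 7 remove [fccn,xbfu] add [qsc,eeh] -> 13 lines: tlrlr lqk kazvr uii hvdgf arkpm qwpc qsc eeh hitkn qcsv adhxd zssvd
Hunk 2: at line 5 remove [qwpc,qsc,eeh] add [pbumt,nqfr] -> 12 lines: tlrlr lqk kazvr uii hvdgf arkpm pbumt nqfr hitkn qcsv adhxd zssvd
Hunk 3: at line 8 remove [qcsv] add [bdl,pxom] -> 13 lines: tlrlr lqk kazvr uii hvdgf arkpm pbumt nqfr hitkn bdl pxom adhxd zssvd
Hunk 4: at line 1 remove [kazvr] add [auex] -> 13 lines: tlrlr lqk auex uii hvdgf arkpm pbumt nqfr hitkn bdl pxom adhxd zssvd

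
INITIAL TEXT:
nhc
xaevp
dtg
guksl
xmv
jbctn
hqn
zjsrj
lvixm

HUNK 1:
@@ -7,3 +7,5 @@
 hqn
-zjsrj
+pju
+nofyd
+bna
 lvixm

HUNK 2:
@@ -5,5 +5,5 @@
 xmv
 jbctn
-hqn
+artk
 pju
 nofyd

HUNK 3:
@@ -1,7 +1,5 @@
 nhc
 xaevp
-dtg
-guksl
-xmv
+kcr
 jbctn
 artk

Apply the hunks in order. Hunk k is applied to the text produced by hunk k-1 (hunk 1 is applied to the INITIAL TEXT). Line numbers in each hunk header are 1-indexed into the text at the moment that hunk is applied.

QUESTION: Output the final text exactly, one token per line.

Hunk 1: at line 7 remove [zjsrj] add [pju,nofyd,bna] -> 11 lines: nhc xaevp dtg guksl xmv jbctn hqn pju nofyd bna lvixm
Hunk 2: at line 5 remove [hqn] add [artk] -> 11 lines: nhc xaevp dtg guksl xmv jbctn artk pju nofyd bna lvixm
Hunk 3: at line 1 remove [dtg,guksl,xmv] add [kcr] -> 9 lines: nhc xaevp kcr jbctn artk pju nofyd bna lvixm

Answer: nhc
xaevp
kcr
jbctn
artk
pju
nofyd
bna
lvixm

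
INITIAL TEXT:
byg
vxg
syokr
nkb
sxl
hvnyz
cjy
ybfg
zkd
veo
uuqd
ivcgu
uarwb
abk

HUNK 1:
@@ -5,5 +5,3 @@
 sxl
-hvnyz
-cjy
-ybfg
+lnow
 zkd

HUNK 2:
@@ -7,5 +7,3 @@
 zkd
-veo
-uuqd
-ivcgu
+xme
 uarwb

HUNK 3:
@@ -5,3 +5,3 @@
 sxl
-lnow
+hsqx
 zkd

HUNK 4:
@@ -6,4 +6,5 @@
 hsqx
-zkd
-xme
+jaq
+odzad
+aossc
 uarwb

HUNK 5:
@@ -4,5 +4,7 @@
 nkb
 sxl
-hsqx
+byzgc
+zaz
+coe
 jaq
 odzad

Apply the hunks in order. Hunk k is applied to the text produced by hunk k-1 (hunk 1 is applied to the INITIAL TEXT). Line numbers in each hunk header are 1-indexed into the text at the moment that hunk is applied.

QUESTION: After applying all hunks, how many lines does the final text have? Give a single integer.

Answer: 13

Derivation:
Hunk 1: at line 5 remove [hvnyz,cjy,ybfg] add [lnow] -> 12 lines: byg vxg syokr nkb sxl lnow zkd veo uuqd ivcgu uarwb abk
Hunk 2: at line 7 remove [veo,uuqd,ivcgu] add [xme] -> 10 lines: byg vxg syokr nkb sxl lnow zkd xme uarwb abk
Hunk 3: at line 5 remove [lnow] add [hsqx] -> 10 lines: byg vxg syokr nkb sxl hsqx zkd xme uarwb abk
Hunk 4: at line 6 remove [zkd,xme] add [jaq,odzad,aossc] -> 11 lines: byg vxg syokr nkb sxl hsqx jaq odzad aossc uarwb abk
Hunk 5: at line 4 remove [hsqx] add [byzgc,zaz,coe] -> 13 lines: byg vxg syokr nkb sxl byzgc zaz coe jaq odzad aossc uarwb abk
Final line count: 13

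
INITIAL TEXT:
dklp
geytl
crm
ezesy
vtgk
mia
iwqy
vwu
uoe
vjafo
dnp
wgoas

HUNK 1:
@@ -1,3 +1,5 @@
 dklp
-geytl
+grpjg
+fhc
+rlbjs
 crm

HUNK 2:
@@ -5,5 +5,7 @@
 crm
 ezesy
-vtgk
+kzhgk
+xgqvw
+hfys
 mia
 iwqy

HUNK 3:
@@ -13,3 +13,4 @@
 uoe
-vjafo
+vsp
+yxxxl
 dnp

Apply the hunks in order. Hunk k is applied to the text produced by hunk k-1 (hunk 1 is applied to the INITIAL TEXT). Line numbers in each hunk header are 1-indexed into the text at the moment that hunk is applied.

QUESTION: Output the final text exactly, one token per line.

Hunk 1: at line 1 remove [geytl] add [grpjg,fhc,rlbjs] -> 14 lines: dklp grpjg fhc rlbjs crm ezesy vtgk mia iwqy vwu uoe vjafo dnp wgoas
Hunk 2: at line 5 remove [vtgk] add [kzhgk,xgqvw,hfys] -> 16 lines: dklp grpjg fhc rlbjs crm ezesy kzhgk xgqvw hfys mia iwqy vwu uoe vjafo dnp wgoas
Hunk 3: at line 13 remove [vjafo] add [vsp,yxxxl] -> 17 lines: dklp grpjg fhc rlbjs crm ezesy kzhgk xgqvw hfys mia iwqy vwu uoe vsp yxxxl dnp wgoas

Answer: dklp
grpjg
fhc
rlbjs
crm
ezesy
kzhgk
xgqvw
hfys
mia
iwqy
vwu
uoe
vsp
yxxxl
dnp
wgoas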